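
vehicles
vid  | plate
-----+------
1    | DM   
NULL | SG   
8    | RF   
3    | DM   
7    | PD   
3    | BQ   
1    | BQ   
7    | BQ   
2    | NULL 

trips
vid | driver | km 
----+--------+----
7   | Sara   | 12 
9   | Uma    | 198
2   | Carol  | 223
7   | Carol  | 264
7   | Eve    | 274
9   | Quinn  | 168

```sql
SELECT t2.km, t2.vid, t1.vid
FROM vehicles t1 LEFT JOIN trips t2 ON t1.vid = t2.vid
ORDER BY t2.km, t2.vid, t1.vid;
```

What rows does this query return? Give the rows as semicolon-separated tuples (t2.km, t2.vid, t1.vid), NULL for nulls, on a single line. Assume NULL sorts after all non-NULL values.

(12, 7, 7); (12, 7, 7); (223, 2, 2); (264, 7, 7); (264, 7, 7); (274, 7, 7); (274, 7, 7); (NULL, NULL, 1); (NULL, NULL, 1); (NULL, NULL, 3); (NULL, NULL, 3); (NULL, NULL, 8); (NULL, NULL, NULL)

LEFT JOIN keeps every row from `vehicles`; unmatched rows get NULL for `trips`'s columns.
Matching on t1.vid = t2.vid. A NULL in a compared column never satisfies the condition.
Matched pairs: 7; unmatched t1 rows kept: 6.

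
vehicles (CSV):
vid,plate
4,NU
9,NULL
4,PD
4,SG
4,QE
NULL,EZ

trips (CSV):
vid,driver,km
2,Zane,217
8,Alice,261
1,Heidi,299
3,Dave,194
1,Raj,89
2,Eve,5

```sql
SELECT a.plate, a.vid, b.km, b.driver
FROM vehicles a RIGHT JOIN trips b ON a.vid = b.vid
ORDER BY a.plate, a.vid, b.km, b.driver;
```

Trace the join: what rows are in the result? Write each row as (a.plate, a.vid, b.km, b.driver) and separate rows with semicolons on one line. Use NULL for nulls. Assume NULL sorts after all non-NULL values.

RIGHT JOIN keeps every row from `trips`; unmatched rows get NULL for `vehicles`'s columns.
Matching on a.vid = b.vid. A NULL in a compared column never satisfies the condition.
Matched pairs: 0; unmatched b rows kept: 6.

(NULL, NULL, 5, Eve); (NULL, NULL, 89, Raj); (NULL, NULL, 194, Dave); (NULL, NULL, 217, Zane); (NULL, NULL, 261, Alice); (NULL, NULL, 299, Heidi)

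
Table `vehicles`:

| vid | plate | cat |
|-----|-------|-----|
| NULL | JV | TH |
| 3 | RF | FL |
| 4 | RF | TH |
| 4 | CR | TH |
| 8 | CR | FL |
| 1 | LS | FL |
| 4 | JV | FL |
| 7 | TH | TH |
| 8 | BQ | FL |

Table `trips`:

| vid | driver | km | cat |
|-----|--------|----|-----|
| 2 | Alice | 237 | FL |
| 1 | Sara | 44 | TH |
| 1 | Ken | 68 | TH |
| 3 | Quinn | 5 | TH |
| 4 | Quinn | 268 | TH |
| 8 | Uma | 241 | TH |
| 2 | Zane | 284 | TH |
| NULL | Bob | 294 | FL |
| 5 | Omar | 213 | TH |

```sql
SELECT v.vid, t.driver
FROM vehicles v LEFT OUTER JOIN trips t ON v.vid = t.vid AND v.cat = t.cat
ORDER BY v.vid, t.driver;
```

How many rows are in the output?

9

LEFT JOIN keeps every row from `vehicles`; unmatched rows get NULL for `trips`'s columns.
Matching on v.vid = t.vid AND v.cat = t.cat. A NULL in a compared column never satisfies the condition.
Matched pairs: 2; unmatched v rows kept: 7.
Total: 2 matched + 7 padded = 9 rows.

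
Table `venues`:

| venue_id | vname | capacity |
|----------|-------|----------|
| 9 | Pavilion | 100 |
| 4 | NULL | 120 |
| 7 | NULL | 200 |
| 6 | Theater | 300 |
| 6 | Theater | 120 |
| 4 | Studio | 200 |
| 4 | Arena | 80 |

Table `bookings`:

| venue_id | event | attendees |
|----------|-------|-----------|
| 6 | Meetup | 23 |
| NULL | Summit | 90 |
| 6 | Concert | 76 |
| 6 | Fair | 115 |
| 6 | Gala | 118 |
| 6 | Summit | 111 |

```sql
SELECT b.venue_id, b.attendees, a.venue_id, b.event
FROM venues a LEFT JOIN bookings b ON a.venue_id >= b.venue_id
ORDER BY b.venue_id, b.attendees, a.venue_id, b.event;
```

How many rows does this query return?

LEFT JOIN keeps every row from `venues`; unmatched rows get NULL for `bookings`'s columns.
Matching on a.venue_id >= b.venue_id. A NULL in a compared column never satisfies the condition.
Matched pairs: 20; unmatched a rows kept: 3.
Total: 20 matched + 3 padded = 23 rows.

23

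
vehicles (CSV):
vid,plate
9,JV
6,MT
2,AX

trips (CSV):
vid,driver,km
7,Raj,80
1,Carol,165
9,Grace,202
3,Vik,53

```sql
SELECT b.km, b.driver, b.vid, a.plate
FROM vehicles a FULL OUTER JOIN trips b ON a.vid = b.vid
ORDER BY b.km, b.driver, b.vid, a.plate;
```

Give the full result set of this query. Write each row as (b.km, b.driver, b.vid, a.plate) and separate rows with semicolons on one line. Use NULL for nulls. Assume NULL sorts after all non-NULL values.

(53, Vik, 3, NULL); (80, Raj, 7, NULL); (165, Carol, 1, NULL); (202, Grace, 9, JV); (NULL, NULL, NULL, AX); (NULL, NULL, NULL, MT)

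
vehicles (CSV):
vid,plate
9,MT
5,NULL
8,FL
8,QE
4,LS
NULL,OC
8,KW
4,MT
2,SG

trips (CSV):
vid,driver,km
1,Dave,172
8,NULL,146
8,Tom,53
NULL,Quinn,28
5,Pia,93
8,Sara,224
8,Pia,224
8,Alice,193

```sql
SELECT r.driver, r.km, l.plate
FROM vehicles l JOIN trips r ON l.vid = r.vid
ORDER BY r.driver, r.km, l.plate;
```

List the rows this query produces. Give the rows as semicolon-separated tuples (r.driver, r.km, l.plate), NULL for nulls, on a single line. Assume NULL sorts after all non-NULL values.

INNER JOIN keeps only pairs where the ON condition holds.
Matching on l.vid = r.vid. A NULL in a compared column never satisfies the condition.
- l[0] vid=9 → no match; dropped.
- l[1] vid=5 → 1 match(es) in r → 1 row(s).
- l[2] vid=8 → 5 match(es) in r → 5 row(s).
- l[3] vid=8 → 5 match(es) in r → 5 row(s).
- l[4] vid=4 → no match; dropped.
- l[5] vid=NULL → no match; dropped.
- l[6] vid=8 → 5 match(es) in r → 5 row(s).
- l[7] vid=4 → no match; dropped.
- l[8] vid=2 → no match; dropped.

(Alice, 193, FL); (Alice, 193, KW); (Alice, 193, QE); (Pia, 93, NULL); (Pia, 224, FL); (Pia, 224, KW); (Pia, 224, QE); (Sara, 224, FL); (Sara, 224, KW); (Sara, 224, QE); (Tom, 53, FL); (Tom, 53, KW); (Tom, 53, QE); (NULL, 146, FL); (NULL, 146, KW); (NULL, 146, QE)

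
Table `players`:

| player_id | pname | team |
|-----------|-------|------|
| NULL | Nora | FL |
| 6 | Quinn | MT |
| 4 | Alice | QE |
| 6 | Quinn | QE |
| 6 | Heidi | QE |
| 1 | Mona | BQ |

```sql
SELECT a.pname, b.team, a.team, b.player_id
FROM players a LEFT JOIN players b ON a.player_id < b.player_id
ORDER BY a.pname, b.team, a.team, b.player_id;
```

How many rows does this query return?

LEFT JOIN keeps every row from `players a`; unmatched rows get NULL for `players b`'s columns.
Matching on a.player_id < b.player_id. A NULL in a compared column never satisfies the condition.
- a (player_id=NULL) has no partner → padded with NULL.
- a (player_id=6) has no partner → padded with NULL.
- a (player_id=4) pairs with 3 row(s) of b.
- a (player_id=6) has no partner → padded with NULL.
- a (player_id=6) has no partner → padded with NULL.
- a (player_id=1) pairs with 4 row(s) of b.
Total: 7 matched + 4 padded = 11 rows.

11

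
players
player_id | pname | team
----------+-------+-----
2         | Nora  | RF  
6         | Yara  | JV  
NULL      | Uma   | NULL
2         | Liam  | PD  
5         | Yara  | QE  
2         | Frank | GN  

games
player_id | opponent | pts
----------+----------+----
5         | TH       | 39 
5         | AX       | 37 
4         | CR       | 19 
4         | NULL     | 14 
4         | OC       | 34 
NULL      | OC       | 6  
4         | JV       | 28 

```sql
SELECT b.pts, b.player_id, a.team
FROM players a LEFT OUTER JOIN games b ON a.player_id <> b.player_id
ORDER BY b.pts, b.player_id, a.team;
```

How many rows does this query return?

29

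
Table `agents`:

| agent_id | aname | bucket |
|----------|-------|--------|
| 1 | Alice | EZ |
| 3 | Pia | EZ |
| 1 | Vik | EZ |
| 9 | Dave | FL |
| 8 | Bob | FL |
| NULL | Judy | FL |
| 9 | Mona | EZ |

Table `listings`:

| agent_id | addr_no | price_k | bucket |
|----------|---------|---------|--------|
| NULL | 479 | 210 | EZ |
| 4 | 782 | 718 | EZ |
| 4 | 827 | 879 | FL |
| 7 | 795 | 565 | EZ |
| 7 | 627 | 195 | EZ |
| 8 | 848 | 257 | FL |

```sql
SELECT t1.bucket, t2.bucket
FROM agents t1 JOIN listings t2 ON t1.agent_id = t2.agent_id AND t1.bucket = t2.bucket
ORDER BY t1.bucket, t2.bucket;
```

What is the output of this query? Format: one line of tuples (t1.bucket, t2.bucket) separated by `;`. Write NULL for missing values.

(FL, FL)

INNER JOIN keeps only pairs where the ON condition holds.
Matching on t1.agent_id = t2.agent_id AND t1.bucket = t2.bucket. A NULL in a compared column never satisfies the condition.
- t1 row (agent_id=1, bucket=EZ): no match → dropped.
- t1 row (agent_id=3, bucket=EZ): no match → dropped.
- t1 row (agent_id=1, bucket=EZ): no match → dropped.
- t1 row (agent_id=9, bucket=FL): no match → dropped.
- t1 row (agent_id=8, bucket=FL): matches 1 t2 row(s) → 1 output row(s).
- t1 row (agent_id=NULL, bucket=FL): no match → dropped.
- t1 row (agent_id=9, bucket=EZ): no match → dropped.
After projecting and ordering:
t1.bucket | t2.bucket
FL | FL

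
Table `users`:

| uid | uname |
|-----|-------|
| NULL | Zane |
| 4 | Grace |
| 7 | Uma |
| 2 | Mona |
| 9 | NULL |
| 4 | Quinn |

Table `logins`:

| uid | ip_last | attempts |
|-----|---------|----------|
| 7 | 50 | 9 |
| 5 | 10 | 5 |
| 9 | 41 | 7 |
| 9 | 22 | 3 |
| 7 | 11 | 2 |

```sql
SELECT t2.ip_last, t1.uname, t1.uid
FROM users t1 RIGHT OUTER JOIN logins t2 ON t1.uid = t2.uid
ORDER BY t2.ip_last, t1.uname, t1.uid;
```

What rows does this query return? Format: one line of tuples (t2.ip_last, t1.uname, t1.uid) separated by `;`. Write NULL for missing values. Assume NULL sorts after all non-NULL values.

RIGHT JOIN keeps every row from `logins`; unmatched rows get NULL for `users`'s columns.
Matching on t1.uid = t2.uid. A NULL in a compared column never satisfies the condition.
Matched pairs: 4; unmatched t2 rows kept: 1.

(10, NULL, NULL); (11, Uma, 7); (22, NULL, 9); (41, NULL, 9); (50, Uma, 7)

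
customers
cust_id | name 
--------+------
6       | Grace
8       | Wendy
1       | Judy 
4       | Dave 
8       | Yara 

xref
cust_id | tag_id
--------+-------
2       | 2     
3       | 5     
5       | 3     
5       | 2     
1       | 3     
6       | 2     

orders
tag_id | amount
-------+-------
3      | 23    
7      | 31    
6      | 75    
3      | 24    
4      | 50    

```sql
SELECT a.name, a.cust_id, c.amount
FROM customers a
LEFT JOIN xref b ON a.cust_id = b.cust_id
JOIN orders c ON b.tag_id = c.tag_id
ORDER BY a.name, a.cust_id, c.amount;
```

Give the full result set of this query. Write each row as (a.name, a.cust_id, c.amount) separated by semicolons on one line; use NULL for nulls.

Step 1 — a LEFT JOIN b on cust_id → 5 row(s).
Then INNER JOIN `orders c` on tag_id: keep only rows whose b.tag_id appears in c.

(Judy, 1, 23); (Judy, 1, 24)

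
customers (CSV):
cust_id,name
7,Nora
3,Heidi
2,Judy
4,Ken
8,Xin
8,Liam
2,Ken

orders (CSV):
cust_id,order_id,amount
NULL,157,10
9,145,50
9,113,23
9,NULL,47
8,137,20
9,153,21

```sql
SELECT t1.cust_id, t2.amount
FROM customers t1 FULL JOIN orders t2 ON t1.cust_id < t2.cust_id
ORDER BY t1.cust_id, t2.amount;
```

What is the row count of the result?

34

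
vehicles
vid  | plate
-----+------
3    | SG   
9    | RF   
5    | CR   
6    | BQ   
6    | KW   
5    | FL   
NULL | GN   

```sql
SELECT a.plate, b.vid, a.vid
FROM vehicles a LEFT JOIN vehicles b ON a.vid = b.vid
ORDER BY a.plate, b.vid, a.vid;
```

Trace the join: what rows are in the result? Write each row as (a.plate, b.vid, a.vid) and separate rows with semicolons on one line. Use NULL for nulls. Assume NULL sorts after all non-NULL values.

LEFT JOIN keeps every row from `vehicles a`; unmatched rows get NULL for `vehicles b`'s columns.
Matching on a.vid = b.vid. A NULL in a compared column never satisfies the condition.
Matched pairs: 10; unmatched a rows kept: 1.

(BQ, 6, 6); (BQ, 6, 6); (CR, 5, 5); (CR, 5, 5); (FL, 5, 5); (FL, 5, 5); (GN, NULL, NULL); (KW, 6, 6); (KW, 6, 6); (RF, 9, 9); (SG, 3, 3)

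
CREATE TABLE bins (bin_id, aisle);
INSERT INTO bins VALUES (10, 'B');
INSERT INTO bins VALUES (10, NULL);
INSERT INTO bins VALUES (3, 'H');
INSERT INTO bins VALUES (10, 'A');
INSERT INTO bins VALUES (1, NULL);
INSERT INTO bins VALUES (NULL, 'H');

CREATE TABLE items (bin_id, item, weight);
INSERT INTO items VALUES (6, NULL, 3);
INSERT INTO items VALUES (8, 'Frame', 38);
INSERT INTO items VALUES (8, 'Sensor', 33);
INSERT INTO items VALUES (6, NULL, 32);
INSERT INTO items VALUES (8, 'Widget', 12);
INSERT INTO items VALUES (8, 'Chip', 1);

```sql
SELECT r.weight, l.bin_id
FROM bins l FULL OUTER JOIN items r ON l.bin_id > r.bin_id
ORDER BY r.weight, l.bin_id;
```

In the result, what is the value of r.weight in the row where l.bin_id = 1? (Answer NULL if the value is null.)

NULL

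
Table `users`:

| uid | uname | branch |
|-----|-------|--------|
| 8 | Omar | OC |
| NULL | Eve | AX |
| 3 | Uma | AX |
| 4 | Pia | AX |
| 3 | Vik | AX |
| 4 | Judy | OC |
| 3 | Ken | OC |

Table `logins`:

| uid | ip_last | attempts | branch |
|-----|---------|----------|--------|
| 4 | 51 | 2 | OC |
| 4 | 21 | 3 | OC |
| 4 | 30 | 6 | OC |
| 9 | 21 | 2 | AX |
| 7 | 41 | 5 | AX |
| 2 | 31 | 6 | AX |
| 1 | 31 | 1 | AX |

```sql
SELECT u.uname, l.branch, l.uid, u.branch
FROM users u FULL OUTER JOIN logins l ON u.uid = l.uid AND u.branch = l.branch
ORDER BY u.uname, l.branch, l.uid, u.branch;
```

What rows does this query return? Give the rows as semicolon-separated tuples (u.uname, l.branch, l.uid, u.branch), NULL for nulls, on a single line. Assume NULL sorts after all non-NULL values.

FULL OUTER JOIN keeps every row from both sides; unmatched rows get NULL for the other side's columns.
Matching on u.uid = l.uid AND u.branch = l.branch. A NULL in a compared column never satisfies the condition.
- u (uid=8, branch=OC) has no partner → padded with NULL.
- u (uid=NULL, branch=AX) has no partner → padded with NULL.
- u (uid=3, branch=AX) has no partner → padded with NULL.
- u (uid=4, branch=AX) has no partner → padded with NULL.
- u (uid=3, branch=AX) has no partner → padded with NULL.
- u (uid=4, branch=OC) pairs with 3 row(s) of l.
- u (uid=3, branch=OC) has no partner → padded with NULL.
- plus 4 unmatched l row(s), each kept with NULL u columns.

(Eve, NULL, NULL, AX); (Judy, OC, 4, OC); (Judy, OC, 4, OC); (Judy, OC, 4, OC); (Ken, NULL, NULL, OC); (Omar, NULL, NULL, OC); (Pia, NULL, NULL, AX); (Uma, NULL, NULL, AX); (Vik, NULL, NULL, AX); (NULL, AX, 1, NULL); (NULL, AX, 2, NULL); (NULL, AX, 7, NULL); (NULL, AX, 9, NULL)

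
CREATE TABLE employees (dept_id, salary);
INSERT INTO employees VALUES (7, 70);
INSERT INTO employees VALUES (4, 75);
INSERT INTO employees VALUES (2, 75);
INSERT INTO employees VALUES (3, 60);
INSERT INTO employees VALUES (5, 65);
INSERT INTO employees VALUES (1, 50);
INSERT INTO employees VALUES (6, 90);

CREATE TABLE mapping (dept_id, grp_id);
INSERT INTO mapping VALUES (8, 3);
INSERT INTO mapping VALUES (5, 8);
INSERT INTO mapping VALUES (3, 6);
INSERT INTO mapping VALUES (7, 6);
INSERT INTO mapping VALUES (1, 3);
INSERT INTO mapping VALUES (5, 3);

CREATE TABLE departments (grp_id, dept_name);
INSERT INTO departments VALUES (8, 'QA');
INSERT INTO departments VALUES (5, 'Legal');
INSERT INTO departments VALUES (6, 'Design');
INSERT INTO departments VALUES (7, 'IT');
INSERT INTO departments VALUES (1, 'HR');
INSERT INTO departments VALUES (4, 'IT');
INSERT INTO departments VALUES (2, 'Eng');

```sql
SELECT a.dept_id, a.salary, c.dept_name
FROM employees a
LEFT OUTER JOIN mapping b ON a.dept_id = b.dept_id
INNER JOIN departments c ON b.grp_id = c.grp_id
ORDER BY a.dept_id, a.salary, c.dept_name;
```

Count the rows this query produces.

3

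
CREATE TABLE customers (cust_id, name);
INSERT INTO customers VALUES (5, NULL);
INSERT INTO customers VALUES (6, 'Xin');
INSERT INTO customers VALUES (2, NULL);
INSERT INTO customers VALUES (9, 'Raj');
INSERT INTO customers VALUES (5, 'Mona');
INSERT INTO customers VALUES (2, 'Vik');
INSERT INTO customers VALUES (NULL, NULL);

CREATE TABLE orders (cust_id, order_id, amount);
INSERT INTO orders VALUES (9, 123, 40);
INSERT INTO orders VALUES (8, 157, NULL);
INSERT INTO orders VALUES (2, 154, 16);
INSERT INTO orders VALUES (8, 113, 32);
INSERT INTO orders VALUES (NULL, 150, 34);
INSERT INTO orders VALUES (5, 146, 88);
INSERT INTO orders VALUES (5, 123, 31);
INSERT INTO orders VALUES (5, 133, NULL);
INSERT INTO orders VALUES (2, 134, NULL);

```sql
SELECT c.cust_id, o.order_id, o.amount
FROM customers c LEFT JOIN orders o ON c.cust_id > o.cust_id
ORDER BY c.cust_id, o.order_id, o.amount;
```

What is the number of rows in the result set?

LEFT JOIN keeps every row from `customers`; unmatched rows get NULL for `orders`'s columns.
Matching on c.cust_id > o.cust_id. A NULL in a compared column never satisfies the condition.
Matched pairs: 16; unmatched c rows kept: 3.
Total: 16 matched + 3 padded = 19 rows.

19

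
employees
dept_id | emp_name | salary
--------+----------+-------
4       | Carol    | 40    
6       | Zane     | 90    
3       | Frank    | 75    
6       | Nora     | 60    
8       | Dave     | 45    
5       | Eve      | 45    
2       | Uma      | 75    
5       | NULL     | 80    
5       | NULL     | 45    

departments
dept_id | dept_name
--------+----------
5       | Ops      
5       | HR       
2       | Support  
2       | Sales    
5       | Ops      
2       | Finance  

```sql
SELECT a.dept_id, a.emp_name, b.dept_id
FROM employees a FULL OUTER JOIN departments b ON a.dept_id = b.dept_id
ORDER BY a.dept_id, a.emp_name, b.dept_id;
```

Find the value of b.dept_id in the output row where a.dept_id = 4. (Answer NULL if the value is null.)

NULL

FULL OUTER JOIN keeps every row from both sides; unmatched rows get NULL for the other side's columns.
Matching on a.dept_id = b.dept_id.
Matched pairs: 12; unmatched a rows kept: 5; unmatched b rows kept: 0.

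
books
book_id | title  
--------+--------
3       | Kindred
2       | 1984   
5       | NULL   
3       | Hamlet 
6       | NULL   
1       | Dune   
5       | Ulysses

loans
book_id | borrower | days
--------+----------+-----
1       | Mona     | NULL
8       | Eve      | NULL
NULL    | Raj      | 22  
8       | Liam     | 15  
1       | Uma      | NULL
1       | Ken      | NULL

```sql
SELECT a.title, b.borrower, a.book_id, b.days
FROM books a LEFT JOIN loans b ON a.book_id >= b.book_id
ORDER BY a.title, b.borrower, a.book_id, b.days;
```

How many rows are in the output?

21

LEFT JOIN keeps every row from `books`; unmatched rows get NULL for `loans`'s columns.
Matching on a.book_id >= b.book_id. A NULL in a compared column never satisfies the condition.
- a[0] book_id=3 → 3 match(es) in b → 3 row(s).
- a[1] book_id=2 → 3 match(es) in b → 3 row(s).
- a[2] book_id=5 → 3 match(es) in b → 3 row(s).
- a[3] book_id=3 → 3 match(es) in b → 3 row(s).
- a[4] book_id=6 → 3 match(es) in b → 3 row(s).
- a[5] book_id=1 → 3 match(es) in b → 3 row(s).
- a[6] book_id=5 → 3 match(es) in b → 3 row(s).
Total: 21 rows.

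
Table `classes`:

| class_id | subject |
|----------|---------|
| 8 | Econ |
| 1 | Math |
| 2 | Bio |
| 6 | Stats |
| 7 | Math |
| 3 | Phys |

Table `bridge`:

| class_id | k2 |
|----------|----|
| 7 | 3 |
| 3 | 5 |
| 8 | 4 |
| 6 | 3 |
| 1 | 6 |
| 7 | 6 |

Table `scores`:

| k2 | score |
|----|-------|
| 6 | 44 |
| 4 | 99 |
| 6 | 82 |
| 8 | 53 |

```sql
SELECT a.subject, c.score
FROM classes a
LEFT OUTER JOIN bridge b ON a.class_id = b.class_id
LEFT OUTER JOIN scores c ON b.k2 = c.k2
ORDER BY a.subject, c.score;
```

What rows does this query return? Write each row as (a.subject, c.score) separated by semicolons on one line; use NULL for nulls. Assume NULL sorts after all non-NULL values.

Step 1 — a LEFT JOIN b on class_id → 7 row(s).
Then LEFT JOIN `scores c` on k2: each of those 7 rows is kept; rows whose b.k2 has no match in c get NULL for c's columns.

(Bio, NULL); (Econ, 99); (Math, 44); (Math, 44); (Math, 82); (Math, 82); (Math, NULL); (Phys, NULL); (Stats, NULL)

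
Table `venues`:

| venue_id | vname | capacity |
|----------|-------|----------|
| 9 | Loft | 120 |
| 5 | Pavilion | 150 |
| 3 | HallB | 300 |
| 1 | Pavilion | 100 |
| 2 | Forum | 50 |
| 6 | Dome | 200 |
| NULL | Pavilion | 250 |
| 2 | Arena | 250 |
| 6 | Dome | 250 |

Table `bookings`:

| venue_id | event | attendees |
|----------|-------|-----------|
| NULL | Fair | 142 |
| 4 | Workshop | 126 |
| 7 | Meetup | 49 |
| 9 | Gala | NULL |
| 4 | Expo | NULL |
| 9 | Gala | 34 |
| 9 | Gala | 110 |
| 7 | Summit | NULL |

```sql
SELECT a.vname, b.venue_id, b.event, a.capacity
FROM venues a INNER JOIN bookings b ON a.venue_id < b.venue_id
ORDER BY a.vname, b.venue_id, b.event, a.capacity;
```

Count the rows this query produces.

43

INNER JOIN keeps only pairs where the ON condition holds.
Matching on a.venue_id < b.venue_id. A NULL in a compared column never satisfies the condition.
- a row (venue_id=9): no match → dropped.
- a row (venue_id=5): matches 5 b row(s) → 5 output row(s).
- a row (venue_id=3): matches 7 b row(s) → 7 output row(s).
- a row (venue_id=1): matches 7 b row(s) → 7 output row(s).
- a row (venue_id=2): matches 7 b row(s) → 7 output row(s).
- a row (venue_id=6): matches 5 b row(s) → 5 output row(s).
- a row (venue_id=NULL): no match → dropped.
- a row (venue_id=2): matches 7 b row(s) → 7 output row(s).
- a row (venue_id=6): matches 5 b row(s) → 5 output row(s).
Total: 43 rows.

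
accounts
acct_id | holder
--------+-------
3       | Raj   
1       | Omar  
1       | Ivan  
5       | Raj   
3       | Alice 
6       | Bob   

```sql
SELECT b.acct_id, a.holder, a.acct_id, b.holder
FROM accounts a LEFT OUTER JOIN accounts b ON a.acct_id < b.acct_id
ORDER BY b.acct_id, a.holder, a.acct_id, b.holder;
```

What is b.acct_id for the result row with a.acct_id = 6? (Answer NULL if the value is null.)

NULL

LEFT JOIN keeps every row from `accounts a`; unmatched rows get NULL for `accounts b`'s columns.
Matching on a.acct_id < b.acct_id.
Matched pairs: 13; unmatched a rows kept: 1.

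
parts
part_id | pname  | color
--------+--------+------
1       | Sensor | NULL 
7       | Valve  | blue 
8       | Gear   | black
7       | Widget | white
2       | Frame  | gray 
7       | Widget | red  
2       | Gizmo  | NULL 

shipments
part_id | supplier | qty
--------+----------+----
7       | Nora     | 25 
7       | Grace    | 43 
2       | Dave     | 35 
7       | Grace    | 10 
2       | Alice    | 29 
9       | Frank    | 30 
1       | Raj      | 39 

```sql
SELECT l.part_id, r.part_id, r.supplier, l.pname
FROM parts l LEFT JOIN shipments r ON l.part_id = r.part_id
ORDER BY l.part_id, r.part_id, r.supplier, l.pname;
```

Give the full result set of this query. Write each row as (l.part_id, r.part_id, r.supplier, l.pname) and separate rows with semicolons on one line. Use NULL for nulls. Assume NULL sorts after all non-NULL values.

(1, 1, Raj, Sensor); (2, 2, Alice, Frame); (2, 2, Alice, Gizmo); (2, 2, Dave, Frame); (2, 2, Dave, Gizmo); (7, 7, Grace, Valve); (7, 7, Grace, Valve); (7, 7, Grace, Widget); (7, 7, Grace, Widget); (7, 7, Grace, Widget); (7, 7, Grace, Widget); (7, 7, Nora, Valve); (7, 7, Nora, Widget); (7, 7, Nora, Widget); (8, NULL, NULL, Gear)

LEFT JOIN keeps every row from `parts`; unmatched rows get NULL for `shipments`'s columns.
Matching on l.part_id = r.part_id.
Matched pairs: 14; unmatched l rows kept: 1.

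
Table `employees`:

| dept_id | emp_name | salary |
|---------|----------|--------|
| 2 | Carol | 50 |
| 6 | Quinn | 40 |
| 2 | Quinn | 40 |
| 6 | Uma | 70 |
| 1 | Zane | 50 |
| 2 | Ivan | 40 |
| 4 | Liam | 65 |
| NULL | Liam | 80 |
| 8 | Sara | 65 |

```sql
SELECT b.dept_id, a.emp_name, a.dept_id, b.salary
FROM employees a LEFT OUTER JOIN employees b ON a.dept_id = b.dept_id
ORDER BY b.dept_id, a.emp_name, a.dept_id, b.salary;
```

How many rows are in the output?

17

LEFT JOIN keeps every row from `employees a`; unmatched rows get NULL for `employees b`'s columns.
Matching on a.dept_id = b.dept_id. A NULL in a compared column never satisfies the condition.
Matched pairs: 16; unmatched a rows kept: 1.
Total: 16 matched + 1 padded = 17 rows.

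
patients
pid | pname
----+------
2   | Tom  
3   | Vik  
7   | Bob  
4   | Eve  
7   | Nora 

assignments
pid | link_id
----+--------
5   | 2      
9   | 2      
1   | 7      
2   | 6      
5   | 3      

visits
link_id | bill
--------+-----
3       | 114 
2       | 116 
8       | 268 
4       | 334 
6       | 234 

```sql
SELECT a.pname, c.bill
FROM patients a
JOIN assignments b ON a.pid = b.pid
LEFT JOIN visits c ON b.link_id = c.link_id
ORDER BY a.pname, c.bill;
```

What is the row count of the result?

1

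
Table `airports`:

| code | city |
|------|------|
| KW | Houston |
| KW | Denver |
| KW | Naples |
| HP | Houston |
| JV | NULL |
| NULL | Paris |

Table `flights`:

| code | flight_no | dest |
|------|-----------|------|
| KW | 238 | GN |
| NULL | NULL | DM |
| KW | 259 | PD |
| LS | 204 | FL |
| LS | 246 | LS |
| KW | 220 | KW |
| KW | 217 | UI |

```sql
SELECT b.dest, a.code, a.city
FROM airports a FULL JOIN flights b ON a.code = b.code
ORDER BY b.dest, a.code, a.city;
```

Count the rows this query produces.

FULL OUTER JOIN keeps every row from both sides; unmatched rows get NULL for the other side's columns.
Matching on a.code = b.code. A NULL in a compared column never satisfies the condition.
- a (code=KW) pairs with 4 row(s) of b.
- a (code=KW) pairs with 4 row(s) of b.
- a (code=KW) pairs with 4 row(s) of b.
- a (code=HP) has no partner → padded with NULL.
- a (code=JV) has no partner → padded with NULL.
- a (code=NULL) has no partner → padded with NULL.
- 3 row(s) from b found no a partner → padded with NULL.
Total: 12 matched + 6 padded = 18 rows.

18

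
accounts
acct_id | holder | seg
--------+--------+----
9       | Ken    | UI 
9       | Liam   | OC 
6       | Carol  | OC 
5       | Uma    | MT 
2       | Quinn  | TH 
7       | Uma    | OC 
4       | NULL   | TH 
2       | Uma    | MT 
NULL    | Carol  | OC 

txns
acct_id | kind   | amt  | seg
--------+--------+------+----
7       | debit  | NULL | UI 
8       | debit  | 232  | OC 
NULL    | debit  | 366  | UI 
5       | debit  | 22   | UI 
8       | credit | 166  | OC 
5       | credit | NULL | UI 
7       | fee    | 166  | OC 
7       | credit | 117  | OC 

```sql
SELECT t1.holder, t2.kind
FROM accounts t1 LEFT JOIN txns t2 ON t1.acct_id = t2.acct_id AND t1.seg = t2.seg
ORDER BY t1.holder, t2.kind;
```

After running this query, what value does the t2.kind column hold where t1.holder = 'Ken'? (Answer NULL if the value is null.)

NULL

LEFT JOIN keeps every row from `accounts`; unmatched rows get NULL for `txns`'s columns.
Matching on t1.acct_id = t2.acct_id AND t1.seg = t2.seg. A NULL in a compared column never satisfies the condition.
Matched pairs: 2; unmatched t1 rows kept: 8.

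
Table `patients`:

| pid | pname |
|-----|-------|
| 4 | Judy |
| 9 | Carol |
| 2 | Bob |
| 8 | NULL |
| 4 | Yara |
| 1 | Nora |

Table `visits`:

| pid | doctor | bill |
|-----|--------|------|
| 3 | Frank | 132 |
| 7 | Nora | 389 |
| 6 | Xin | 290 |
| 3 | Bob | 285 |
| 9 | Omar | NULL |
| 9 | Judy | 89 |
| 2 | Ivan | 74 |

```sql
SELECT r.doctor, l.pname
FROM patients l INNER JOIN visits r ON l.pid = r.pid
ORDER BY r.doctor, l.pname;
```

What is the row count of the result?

3

INNER JOIN keeps only pairs where the ON condition holds.
Matching on l.pid = r.pid.
- pid=4: no matching r row, dropped.
- pid=9: 2 matching r row(s), so 2 row(s) emitted.
- pid=2: 1 matching r row(s), so 1 row(s) emitted.
- pid=8: no matching r row, dropped.
- pid=4: no matching r row, dropped.
- pid=1: no matching r row, dropped.
Total: 3 rows.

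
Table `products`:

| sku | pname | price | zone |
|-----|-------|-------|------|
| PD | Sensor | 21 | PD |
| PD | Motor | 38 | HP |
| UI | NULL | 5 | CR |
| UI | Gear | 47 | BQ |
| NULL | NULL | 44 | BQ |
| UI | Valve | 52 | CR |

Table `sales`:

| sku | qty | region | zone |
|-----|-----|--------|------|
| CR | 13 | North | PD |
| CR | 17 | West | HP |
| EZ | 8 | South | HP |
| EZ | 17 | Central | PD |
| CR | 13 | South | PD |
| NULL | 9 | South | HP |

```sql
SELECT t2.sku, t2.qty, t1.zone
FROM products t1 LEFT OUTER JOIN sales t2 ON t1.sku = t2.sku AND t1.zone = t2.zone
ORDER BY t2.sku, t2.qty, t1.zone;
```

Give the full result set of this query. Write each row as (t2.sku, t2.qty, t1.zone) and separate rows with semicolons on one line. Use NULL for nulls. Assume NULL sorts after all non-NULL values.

(NULL, NULL, BQ); (NULL, NULL, BQ); (NULL, NULL, CR); (NULL, NULL, CR); (NULL, NULL, HP); (NULL, NULL, PD)

LEFT JOIN keeps every row from `products`; unmatched rows get NULL for `sales`'s columns.
Matching on t1.sku = t2.sku AND t1.zone = t2.zone. A NULL in a compared column never satisfies the condition.
- sku=PD, zone=PD: no t2 row matches, row kept with t2 columns NULL.
- sku=PD, zone=HP: no t2 row matches, row kept with t2 columns NULL.
- sku=UI, zone=CR: no t2 row matches, row kept with t2 columns NULL.
- sku=UI, zone=BQ: no t2 row matches, row kept with t2 columns NULL.
- sku=NULL, zone=BQ: no t2 row matches, row kept with t2 columns NULL.
- sku=UI, zone=CR: no t2 row matches, row kept with t2 columns NULL.
After projecting and ordering:
t2.sku | t2.qty | t1.zone
NULL | NULL | BQ
NULL | NULL | BQ
NULL | NULL | CR
NULL | NULL | CR
NULL | NULL | HP
NULL | NULL | PD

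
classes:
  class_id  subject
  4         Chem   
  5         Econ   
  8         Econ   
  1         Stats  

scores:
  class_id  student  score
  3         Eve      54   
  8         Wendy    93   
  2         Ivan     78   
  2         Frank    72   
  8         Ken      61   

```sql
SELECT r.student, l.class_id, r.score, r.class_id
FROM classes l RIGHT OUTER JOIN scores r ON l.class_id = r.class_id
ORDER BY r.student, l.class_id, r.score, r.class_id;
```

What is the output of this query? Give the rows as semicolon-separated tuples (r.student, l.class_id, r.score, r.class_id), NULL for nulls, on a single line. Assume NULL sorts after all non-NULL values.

RIGHT JOIN keeps every row from `scores`; unmatched rows get NULL for `classes`'s columns.
Matching on l.class_id = r.class_id.
- l[0] class_id=4 → no match.
- l[1] class_id=5 → no match.
- l[2] class_id=8 → 2 match(es) in r → 2 row(s).
- l[3] class_id=1 → no match.
- 3 r row(s) had no l match → kept, l columns NULL.
After projecting and ordering:
r.student | l.class_id | r.score | r.class_id
Eve | NULL | 54 | 3
Frank | NULL | 72 | 2
Ivan | NULL | 78 | 2
Ken | 8 | 61 | 8
Wendy | 8 | 93 | 8

(Eve, NULL, 54, 3); (Frank, NULL, 72, 2); (Ivan, NULL, 78, 2); (Ken, 8, 61, 8); (Wendy, 8, 93, 8)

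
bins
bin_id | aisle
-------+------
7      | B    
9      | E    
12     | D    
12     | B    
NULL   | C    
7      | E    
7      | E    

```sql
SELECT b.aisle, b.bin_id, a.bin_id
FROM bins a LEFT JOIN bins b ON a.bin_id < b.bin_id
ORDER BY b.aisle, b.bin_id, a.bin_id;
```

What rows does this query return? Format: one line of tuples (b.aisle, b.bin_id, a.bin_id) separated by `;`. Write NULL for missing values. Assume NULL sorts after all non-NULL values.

LEFT JOIN keeps every row from `bins a`; unmatched rows get NULL for `bins b`'s columns.
Matching on a.bin_id < b.bin_id. A NULL in a compared column never satisfies the condition.
Matched pairs: 11; unmatched a rows kept: 3.

(B, 12, 7); (B, 12, 7); (B, 12, 7); (B, 12, 9); (D, 12, 7); (D, 12, 7); (D, 12, 7); (D, 12, 9); (E, 9, 7); (E, 9, 7); (E, 9, 7); (NULL, NULL, 12); (NULL, NULL, 12); (NULL, NULL, NULL)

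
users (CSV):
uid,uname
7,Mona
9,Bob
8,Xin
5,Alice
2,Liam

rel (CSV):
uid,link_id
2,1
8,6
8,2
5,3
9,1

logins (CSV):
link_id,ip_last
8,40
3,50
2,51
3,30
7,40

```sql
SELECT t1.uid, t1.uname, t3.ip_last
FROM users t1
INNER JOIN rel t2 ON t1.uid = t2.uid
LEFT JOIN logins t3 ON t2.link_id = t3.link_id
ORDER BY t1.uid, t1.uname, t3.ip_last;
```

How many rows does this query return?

6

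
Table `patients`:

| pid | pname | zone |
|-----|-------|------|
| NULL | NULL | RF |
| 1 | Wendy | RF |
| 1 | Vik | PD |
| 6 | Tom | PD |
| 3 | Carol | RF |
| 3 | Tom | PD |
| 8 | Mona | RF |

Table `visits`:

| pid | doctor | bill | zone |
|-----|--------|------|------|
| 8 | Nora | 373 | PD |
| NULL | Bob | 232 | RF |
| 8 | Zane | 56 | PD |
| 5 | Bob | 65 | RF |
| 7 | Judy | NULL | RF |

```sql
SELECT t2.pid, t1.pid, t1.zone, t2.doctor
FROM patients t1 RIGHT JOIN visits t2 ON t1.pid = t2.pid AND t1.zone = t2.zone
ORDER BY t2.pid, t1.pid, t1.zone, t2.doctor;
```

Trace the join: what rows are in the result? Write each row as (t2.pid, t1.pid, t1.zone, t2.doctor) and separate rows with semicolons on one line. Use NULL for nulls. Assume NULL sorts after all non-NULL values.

RIGHT JOIN keeps every row from `visits`; unmatched rows get NULL for `patients`'s columns.
Matching on t1.pid = t2.pid AND t1.zone = t2.zone. A NULL in a compared column never satisfies the condition.
Matched pairs: 0; unmatched t2 rows kept: 5.

(5, NULL, NULL, Bob); (7, NULL, NULL, Judy); (8, NULL, NULL, Nora); (8, NULL, NULL, Zane); (NULL, NULL, NULL, Bob)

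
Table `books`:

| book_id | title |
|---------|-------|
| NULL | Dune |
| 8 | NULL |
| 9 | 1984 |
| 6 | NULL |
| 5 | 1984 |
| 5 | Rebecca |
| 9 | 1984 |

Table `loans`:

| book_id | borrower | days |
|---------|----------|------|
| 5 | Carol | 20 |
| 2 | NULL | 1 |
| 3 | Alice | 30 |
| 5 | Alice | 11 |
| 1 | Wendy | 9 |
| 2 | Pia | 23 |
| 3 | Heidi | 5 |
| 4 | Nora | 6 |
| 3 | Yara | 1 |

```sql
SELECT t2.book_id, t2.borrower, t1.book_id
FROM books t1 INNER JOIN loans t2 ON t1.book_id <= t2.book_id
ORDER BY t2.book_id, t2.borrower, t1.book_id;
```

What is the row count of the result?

INNER JOIN keeps only pairs where the ON condition holds.
Matching on t1.book_id <= t2.book_id. A NULL in a compared column never satisfies the condition.
Matched pairs: 4.
Total: 4 rows.

4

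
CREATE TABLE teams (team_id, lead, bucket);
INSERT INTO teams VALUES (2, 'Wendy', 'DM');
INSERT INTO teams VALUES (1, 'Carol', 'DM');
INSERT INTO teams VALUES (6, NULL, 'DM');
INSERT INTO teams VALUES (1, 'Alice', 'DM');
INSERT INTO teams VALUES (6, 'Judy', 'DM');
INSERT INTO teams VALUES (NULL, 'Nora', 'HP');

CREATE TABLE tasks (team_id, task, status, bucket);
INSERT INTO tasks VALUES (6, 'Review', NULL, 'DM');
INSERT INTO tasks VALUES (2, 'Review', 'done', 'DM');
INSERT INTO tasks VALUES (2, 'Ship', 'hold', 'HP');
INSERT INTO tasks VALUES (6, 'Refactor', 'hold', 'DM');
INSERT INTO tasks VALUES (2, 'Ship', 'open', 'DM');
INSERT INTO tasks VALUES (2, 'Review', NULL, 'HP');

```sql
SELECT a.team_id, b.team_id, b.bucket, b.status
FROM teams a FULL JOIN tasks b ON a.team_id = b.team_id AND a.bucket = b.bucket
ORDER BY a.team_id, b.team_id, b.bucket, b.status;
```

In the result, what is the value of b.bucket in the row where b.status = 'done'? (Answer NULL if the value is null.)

DM

FULL OUTER JOIN keeps every row from both sides; unmatched rows get NULL for the other side's columns.
Matching on a.team_id = b.team_id AND a.bucket = b.bucket. A NULL in a compared column never satisfies the condition.
- a[0] team_id=2, bucket=DM → 2 match(es) in b → 2 row(s).
- a[1] team_id=1, bucket=DM → no match; kept with NULLs on the b side.
- a[2] team_id=6, bucket=DM → 2 match(es) in b → 2 row(s).
- a[3] team_id=1, bucket=DM → no match; kept with NULLs on the b side.
- a[4] team_id=6, bucket=DM → 2 match(es) in b → 2 row(s).
- a[5] team_id=NULL, bucket=HP → no match; kept with NULLs on the b side.
- plus 2 unmatched b row(s), each kept with NULL a columns.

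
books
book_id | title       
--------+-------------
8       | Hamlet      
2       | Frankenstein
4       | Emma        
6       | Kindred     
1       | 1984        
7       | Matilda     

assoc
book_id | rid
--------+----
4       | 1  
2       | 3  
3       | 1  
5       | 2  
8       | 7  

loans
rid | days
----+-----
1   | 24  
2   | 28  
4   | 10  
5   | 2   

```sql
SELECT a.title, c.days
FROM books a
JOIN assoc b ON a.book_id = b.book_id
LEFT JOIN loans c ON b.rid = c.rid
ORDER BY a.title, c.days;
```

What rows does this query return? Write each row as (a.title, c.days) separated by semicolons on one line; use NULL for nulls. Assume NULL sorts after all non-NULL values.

(Emma, 24); (Frankenstein, NULL); (Hamlet, NULL)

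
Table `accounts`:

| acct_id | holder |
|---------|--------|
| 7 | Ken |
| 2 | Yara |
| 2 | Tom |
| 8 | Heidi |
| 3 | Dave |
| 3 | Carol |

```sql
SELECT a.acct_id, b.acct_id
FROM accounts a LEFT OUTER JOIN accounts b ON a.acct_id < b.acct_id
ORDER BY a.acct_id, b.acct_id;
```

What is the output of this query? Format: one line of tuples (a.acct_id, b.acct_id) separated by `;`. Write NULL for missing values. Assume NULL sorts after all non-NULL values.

(2, 3); (2, 3); (2, 3); (2, 3); (2, 7); (2, 7); (2, 8); (2, 8); (3, 7); (3, 7); (3, 8); (3, 8); (7, 8); (8, NULL)

LEFT JOIN keeps every row from `accounts a`; unmatched rows get NULL for `accounts b`'s columns.
Matching on a.acct_id < b.acct_id.
- a row (acct_id=7): matches 1 b row(s) → 1 output row(s).
- a row (acct_id=2): matches 4 b row(s) → 4 output row(s).
- a row (acct_id=2): matches 4 b row(s) → 4 output row(s).
- a row (acct_id=8): no match → kept, b columns NULL.
- a row (acct_id=3): matches 2 b row(s) → 2 output row(s).
- a row (acct_id=3): matches 2 b row(s) → 2 output row(s).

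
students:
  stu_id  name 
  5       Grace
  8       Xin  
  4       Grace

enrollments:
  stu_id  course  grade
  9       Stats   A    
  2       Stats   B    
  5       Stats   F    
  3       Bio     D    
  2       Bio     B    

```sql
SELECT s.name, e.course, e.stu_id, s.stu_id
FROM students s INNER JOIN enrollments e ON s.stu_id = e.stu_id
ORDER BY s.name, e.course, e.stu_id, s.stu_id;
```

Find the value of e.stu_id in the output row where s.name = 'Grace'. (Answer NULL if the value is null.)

INNER JOIN keeps only pairs where the ON condition holds.
Matching on s.stu_id = e.stu_id.
Matched pairs: 1.

5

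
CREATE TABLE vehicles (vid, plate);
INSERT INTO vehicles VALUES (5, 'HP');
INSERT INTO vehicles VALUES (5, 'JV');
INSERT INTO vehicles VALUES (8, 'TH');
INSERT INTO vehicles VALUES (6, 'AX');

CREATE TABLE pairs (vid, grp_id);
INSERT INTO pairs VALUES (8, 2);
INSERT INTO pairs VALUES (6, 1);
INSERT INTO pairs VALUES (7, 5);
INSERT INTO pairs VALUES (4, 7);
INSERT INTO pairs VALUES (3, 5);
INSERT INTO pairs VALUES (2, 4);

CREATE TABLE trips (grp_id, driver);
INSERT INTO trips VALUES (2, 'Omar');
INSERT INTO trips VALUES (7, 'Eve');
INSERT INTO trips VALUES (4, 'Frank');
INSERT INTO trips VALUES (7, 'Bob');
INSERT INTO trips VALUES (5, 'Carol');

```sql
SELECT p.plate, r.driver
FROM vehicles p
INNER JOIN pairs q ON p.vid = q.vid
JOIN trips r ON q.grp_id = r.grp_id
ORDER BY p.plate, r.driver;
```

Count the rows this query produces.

1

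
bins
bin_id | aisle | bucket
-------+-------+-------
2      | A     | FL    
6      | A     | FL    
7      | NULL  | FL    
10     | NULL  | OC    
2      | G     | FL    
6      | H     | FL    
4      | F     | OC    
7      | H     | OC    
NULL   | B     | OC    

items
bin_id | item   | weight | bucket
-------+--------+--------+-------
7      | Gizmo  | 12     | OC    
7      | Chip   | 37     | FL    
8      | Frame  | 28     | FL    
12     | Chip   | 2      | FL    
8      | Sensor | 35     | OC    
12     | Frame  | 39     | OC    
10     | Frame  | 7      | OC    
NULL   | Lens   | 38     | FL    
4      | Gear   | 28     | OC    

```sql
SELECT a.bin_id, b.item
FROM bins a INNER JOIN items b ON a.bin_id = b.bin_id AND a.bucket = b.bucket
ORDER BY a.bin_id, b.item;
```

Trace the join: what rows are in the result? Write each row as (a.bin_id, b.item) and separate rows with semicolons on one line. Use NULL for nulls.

INNER JOIN keeps only pairs where the ON condition holds.
Matching on a.bin_id = b.bin_id AND a.bucket = b.bucket. A NULL in a compared column never satisfies the condition.
Matched pairs: 4.

(4, Gear); (7, Chip); (7, Gizmo); (10, Frame)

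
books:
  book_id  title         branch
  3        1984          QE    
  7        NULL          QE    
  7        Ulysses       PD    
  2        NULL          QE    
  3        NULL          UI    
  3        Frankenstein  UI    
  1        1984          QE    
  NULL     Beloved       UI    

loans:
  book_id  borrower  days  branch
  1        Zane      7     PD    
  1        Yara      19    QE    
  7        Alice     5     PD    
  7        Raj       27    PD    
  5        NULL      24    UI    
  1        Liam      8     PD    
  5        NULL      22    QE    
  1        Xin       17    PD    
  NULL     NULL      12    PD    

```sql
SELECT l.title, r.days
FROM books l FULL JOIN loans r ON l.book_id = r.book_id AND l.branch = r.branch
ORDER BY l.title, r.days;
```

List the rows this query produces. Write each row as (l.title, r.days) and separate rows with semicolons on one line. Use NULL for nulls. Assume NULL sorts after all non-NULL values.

FULL OUTER JOIN keeps every row from both sides; unmatched rows get NULL for the other side's columns.
Matching on l.book_id = r.book_id AND l.branch = r.branch. A NULL in a compared column never satisfies the condition.
- l (book_id=3, branch=QE) has no partner → padded with NULL.
- l (book_id=7, branch=QE) has no partner → padded with NULL.
- l (book_id=7, branch=PD) pairs with 2 row(s) of r.
- l (book_id=2, branch=QE) has no partner → padded with NULL.
- l (book_id=3, branch=UI) has no partner → padded with NULL.
- l (book_id=3, branch=UI) has no partner → padded with NULL.
- l (book_id=1, branch=QE) pairs with 1 row(s) of r.
- l (book_id=NULL, branch=UI) has no partner → padded with NULL.
- 6 row(s) from r found no l partner → padded with NULL.

(1984, 19); (1984, NULL); (Beloved, NULL); (Frankenstein, NULL); (Ulysses, 5); (Ulysses, 27); (NULL, 7); (NULL, 8); (NULL, 12); (NULL, 17); (NULL, 22); (NULL, 24); (NULL, NULL); (NULL, NULL); (NULL, NULL)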